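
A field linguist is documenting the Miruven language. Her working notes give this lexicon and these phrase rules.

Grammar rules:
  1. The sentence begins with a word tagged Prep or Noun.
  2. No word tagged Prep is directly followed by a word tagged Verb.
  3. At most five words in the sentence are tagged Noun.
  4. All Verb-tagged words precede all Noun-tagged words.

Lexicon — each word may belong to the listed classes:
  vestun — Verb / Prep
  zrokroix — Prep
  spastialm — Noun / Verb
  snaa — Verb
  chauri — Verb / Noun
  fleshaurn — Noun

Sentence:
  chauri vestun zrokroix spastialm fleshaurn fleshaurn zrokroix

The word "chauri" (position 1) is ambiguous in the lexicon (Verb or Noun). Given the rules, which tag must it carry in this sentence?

Noun

Candidates per position — 1:chauri {Verb,Noun}; 2:vestun {Verb,Prep}; 3:zrokroix {Prep}; 4:spastialm {Noun,Verb}; 5:fleshaurn {Noun}; 6:fleshaurn {Noun}; 7:zrokroix {Prep}.
Position 1: tagging it Verb would leave rule 1 unsatisfiable, so it must be Noun.
Position 2: tagging it Verb would leave rule 4 unsatisfiable, so it must be Prep.
Position 4: tagging it Verb would leave rule 2 unsatisfiable, so it must be Noun.
That leaves exactly one tagging: Noun Prep Prep Noun Noun Noun Prep.
Checking: rule 1 holds; rule 2 holds; rule 3 holds; rule 4 holds.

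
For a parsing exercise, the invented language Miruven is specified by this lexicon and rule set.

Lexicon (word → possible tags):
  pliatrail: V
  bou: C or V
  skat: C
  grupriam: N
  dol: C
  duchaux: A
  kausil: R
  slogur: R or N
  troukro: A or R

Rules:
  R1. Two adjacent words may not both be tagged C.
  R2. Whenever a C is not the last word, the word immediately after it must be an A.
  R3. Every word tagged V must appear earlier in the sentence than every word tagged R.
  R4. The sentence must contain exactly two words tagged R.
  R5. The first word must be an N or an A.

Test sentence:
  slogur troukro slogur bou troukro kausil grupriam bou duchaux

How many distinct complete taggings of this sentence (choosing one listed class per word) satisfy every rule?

Candidates per position — 1:slogur {R,N}; 2:troukro {A,R}; 3:slogur {R,N}; 4:bou {C,V}; 5:troukro {A,R}; 6:kausil {R}; 7:grupriam {N}; 8:bou {C,V}; 9:duchaux {A}.
There are 64 candidate sequences in total.
The sequences that satisfy every rule: N A R C A R N C A; N A N V R R N C A; N R N C A R N C A.
Count = 3.

3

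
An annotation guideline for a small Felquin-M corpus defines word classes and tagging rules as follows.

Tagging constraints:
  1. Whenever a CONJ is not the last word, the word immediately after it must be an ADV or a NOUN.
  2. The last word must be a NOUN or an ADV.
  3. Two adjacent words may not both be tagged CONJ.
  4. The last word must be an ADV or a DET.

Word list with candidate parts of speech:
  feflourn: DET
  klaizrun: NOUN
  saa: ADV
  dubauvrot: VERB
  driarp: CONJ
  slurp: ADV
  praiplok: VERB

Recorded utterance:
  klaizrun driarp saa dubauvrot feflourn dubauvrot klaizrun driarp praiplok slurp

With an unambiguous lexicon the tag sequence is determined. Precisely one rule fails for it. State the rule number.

Fixed tagging: NOUN CONJ ADV VERB DET VERB NOUN CONJ VERB ADV.
Checking each rule: R1 violated, R2 holds, R3 holds, R4 holds.
Only rule 1 fails.

1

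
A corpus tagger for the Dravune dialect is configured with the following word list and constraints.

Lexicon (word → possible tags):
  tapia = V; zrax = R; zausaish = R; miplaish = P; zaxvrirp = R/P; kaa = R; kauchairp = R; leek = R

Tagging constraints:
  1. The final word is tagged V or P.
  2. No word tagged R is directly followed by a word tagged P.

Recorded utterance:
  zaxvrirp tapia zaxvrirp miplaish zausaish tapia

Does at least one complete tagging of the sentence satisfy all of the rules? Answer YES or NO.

YES

Candidates per position — 1:zaxvrirp {R,P}; 2:tapia {V}; 3:zaxvrirp {R,P}; 4:miplaish {P}; 5:zausaish {R}; 6:tapia {V}.
One satisfying assignment: P V P P R V.
Rule-by-rule: rule 1 ✓; rule 2 ✓.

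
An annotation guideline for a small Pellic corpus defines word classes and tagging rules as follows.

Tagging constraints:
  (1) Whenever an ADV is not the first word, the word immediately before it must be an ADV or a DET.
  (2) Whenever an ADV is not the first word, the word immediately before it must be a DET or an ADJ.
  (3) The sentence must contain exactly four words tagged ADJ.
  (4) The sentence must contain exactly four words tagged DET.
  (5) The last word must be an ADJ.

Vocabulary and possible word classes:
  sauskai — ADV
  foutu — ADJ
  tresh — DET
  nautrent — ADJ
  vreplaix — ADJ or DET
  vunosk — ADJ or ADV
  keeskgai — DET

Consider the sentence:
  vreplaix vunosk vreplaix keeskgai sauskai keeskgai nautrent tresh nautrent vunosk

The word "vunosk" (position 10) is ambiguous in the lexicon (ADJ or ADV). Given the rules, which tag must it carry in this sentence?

Candidates per position — 1:vreplaix {ADJ,DET}; 2:vunosk {ADJ,ADV}; 3:vreplaix {ADJ,DET}; 4:keeskgai {DET}; 5:sauskai {ADV}; 6:keeskgai {DET}; 7:nautrent {ADJ}; 8:tresh {DET}; 9:nautrent {ADJ}; 10:vunosk {ADJ,ADV}.
Position 10: ADV is ruled out by rule 1; that leaves ADJ.
The remaining ambiguous positions (1, 2, 3) are resolved jointly — only one combination satisfies every rule.
The only consistent sequence is: DET ADV ADJ DET ADV DET ADJ DET ADJ ADJ.
Verifying each rule — rule 1 ✓; rule 2 ✓; rule 3 ✓; rule 4 ✓; rule 5 ✓.

ADJ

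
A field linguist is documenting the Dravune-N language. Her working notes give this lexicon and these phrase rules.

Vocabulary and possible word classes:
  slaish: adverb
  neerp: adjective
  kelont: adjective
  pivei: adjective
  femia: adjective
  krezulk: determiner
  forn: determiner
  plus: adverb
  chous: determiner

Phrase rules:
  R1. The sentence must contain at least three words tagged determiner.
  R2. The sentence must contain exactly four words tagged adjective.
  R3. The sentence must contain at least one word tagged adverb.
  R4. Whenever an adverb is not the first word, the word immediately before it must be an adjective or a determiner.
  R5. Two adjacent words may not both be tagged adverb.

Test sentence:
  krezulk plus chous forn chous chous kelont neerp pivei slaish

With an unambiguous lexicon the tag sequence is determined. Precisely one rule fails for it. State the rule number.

Fixed tagging: determiner adverb determiner determiner determiner determiner adjective adjective adjective adverb.
Rule check: R1 holds, R2 violated, R3 holds, R4 holds, R5 holds.
Only rule 2 fails.

2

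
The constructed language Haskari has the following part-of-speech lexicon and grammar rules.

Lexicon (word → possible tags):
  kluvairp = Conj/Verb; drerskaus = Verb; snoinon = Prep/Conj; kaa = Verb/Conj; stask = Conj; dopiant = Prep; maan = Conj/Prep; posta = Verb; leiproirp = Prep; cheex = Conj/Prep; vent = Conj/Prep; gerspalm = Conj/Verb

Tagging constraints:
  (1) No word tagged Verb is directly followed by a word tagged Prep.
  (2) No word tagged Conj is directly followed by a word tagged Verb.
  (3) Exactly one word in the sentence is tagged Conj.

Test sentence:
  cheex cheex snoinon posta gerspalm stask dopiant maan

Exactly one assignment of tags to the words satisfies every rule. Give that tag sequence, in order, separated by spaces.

Candidates per position — 1:cheex {Conj,Prep}; 2:cheex {Conj,Prep}; 3:snoinon {Prep,Conj}; 4:posta {Verb}; 5:gerspalm {Conj,Verb}; 6:stask {Conj}; 7:dopiant {Prep}; 8:maan {Conj,Prep}.
Position 1: tagging it Conj would leave rule 3 unsatisfiable, so it must be Prep.
Position 2: tagging it Conj would leave rule 3 unsatisfiable, so it must be Prep.
Position 3: tagging it Conj would leave rule 2 unsatisfiable, so it must be Prep.
Position 5: tagging it Conj would leave rule 3 unsatisfiable, so it must be Verb.
Position 8: tagging it Conj would leave rule 3 unsatisfiable, so it must be Prep.
That leaves exactly one tagging: Prep Prep Prep Verb Verb Conj Prep Prep.
Checking: rule 1 satisfied; rule 2 satisfied; rule 3 satisfied.

Prep Prep Prep Verb Verb Conj Prep Prep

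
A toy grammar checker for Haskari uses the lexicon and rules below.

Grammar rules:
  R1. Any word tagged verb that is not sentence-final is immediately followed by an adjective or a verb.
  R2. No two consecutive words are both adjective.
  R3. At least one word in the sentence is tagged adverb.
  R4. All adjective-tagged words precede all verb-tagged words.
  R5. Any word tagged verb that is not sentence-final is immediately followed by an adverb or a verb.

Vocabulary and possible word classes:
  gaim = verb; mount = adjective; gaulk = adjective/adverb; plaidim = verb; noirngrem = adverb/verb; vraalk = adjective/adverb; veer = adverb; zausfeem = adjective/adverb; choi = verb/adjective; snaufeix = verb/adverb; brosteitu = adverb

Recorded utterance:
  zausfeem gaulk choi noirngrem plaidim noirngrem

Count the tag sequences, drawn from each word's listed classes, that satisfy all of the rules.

Candidates per position — 1:zausfeem {adjective,adverb}; 2:gaulk {adjective,adverb}; 3:choi {verb,adjective}; 4:noirngrem {adverb,verb}; 5:plaidim {verb}; 6:noirngrem {adverb,verb}.
There are 32 candidate sequences in total.
Checking each against the rules leaves 7 sequences.
Count = 7.

7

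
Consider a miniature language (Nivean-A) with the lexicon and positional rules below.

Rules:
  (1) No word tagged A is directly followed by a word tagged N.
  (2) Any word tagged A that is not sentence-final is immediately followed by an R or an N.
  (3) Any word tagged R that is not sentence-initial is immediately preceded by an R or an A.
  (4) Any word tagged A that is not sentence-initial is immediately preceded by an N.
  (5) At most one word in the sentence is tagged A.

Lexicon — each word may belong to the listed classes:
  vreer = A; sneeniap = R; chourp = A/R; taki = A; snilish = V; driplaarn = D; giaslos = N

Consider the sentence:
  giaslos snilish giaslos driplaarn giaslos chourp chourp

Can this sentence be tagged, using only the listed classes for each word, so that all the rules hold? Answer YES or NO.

YES

Candidates per position — 1:giaslos {N}; 2:snilish {V}; 3:giaslos {N}; 4:driplaarn {D}; 5:giaslos {N}; 6:chourp {A,R}; 7:chourp {A,R}.
One satisfying assignment: N V N D N A R.
Verifying each rule — rule 1 ✓; rule 2 ✓; rule 3 ✓; rule 4 ✓; rule 5 ✓.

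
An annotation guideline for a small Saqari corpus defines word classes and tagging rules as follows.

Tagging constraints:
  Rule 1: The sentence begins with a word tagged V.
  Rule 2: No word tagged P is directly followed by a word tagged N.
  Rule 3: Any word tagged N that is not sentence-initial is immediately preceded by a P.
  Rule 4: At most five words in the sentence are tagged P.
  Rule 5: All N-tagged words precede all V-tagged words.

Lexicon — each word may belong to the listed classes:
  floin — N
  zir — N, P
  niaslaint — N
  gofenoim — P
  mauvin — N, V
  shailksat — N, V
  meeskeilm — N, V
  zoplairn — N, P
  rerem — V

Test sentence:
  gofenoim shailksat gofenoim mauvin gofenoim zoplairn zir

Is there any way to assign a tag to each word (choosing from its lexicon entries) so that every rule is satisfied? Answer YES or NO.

Candidates per position — 1:gofenoim {P}; 2:shailksat {N,V}; 3:gofenoim {P}; 4:mauvin {N,V}; 5:gofenoim {P}; 6:zoplairn {N,P}; 7:zir {N,P}.
Rule 1 cannot be satisfied by any choice of tags from the lexicon.
So there is no consistent tagging.

NO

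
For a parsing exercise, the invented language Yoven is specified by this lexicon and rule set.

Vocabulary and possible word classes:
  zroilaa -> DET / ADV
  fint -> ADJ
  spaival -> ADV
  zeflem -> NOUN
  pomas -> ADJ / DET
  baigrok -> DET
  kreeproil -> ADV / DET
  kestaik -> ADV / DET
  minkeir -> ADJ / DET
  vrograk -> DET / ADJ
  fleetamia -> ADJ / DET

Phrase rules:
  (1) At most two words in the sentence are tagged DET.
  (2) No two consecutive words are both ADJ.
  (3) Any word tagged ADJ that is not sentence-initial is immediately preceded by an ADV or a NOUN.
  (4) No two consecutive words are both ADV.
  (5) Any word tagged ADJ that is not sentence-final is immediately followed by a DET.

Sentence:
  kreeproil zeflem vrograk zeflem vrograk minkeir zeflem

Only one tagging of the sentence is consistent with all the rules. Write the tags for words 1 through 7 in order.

ADV NOUN DET NOUN ADJ DET NOUN

Candidates per position — 1:kreeproil {ADV,DET}; 2:zeflem {NOUN}; 3:vrograk {DET,ADJ}; 4:zeflem {NOUN}; 5:vrograk {DET,ADJ}; 6:minkeir {ADJ,DET}; 7:zeflem {NOUN}.
At position 3, choosing ADJ makes rule 5 impossible to satisfy; hence DET.
At position 6, choosing ADJ makes rule 3 impossible to satisfy; hence DET.
At position 1, choosing DET makes rule 1 impossible to satisfy; hence ADV.
At position 5, choosing DET makes rule 1 impossible to satisfy; hence ADJ.
So the tagging must be: ADV NOUN DET NOUN ADJ DET NOUN.
Verifying each rule — rule 1 holds; rule 2 holds; rule 3 holds; rule 4 holds; rule 5 holds.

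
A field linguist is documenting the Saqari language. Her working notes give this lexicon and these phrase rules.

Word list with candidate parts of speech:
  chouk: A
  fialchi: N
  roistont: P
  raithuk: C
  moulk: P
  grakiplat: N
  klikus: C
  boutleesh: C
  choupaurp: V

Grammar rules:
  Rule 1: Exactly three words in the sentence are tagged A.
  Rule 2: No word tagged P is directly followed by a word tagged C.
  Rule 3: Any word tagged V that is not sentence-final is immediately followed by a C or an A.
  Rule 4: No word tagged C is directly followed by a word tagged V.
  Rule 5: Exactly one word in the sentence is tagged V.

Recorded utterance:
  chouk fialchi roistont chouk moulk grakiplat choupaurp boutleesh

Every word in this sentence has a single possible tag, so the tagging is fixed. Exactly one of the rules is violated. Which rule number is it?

1

Fixed tagging: A N P A P N V C.
Rule check: R1 fail, R2 pass, R3 pass, R4 pass, R5 pass.
Only rule 1 fails.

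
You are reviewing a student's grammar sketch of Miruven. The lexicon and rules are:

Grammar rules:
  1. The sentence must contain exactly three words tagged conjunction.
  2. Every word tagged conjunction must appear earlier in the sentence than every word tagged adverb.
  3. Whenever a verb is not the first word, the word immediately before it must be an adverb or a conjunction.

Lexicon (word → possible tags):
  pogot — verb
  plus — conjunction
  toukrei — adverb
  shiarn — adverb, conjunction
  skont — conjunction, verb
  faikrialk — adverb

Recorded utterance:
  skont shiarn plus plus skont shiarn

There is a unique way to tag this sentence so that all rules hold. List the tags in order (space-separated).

verb conjunction conjunction conjunction verb adverb

Candidates per position — 1:skont {conjunction,verb}; 2:shiarn {adverb,conjunction}; 3:plus {conjunction}; 4:plus {conjunction}; 5:skont {conjunction,verb}; 6:shiarn {adverb,conjunction}.
Position 2: tagging it adverb would leave rule 2 unsatisfiable, so it must be conjunction.
Position 5: tagging it conjunction would leave rule 1 unsatisfiable, so it must be verb.
Position 6: tagging it conjunction would leave rule 1 unsatisfiable, so it must be adverb.
Position 1: tagging it conjunction would leave rule 1 unsatisfiable, so it must be verb.
That leaves exactly one tagging: verb conjunction conjunction conjunction verb adverb.
Rule-by-rule: rule 1 ✓; rule 2 ✓; rule 3 ✓.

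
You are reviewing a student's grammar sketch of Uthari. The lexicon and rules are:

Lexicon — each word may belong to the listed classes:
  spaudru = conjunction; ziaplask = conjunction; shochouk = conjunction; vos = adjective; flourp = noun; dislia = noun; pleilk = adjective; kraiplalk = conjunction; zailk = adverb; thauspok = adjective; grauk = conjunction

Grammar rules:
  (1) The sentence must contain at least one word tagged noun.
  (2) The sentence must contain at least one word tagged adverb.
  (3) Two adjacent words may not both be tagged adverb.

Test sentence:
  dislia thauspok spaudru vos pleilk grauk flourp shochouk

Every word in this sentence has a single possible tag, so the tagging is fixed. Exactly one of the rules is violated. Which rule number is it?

Fixed tagging: noun adjective conjunction adjective adjective conjunction noun conjunction.
Checking each rule: R1 pass, R2 fail, R3 pass.
Only rule 2 fails.

2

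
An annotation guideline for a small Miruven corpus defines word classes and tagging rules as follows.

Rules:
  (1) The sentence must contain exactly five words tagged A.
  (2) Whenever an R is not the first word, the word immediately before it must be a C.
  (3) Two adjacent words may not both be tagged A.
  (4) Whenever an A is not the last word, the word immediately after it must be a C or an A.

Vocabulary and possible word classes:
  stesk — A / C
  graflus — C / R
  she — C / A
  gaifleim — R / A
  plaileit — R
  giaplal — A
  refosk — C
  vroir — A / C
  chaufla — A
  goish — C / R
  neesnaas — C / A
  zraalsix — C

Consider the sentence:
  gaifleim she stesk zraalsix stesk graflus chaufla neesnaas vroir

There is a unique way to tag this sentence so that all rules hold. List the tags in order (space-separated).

Candidates per position — 1:gaifleim {R,A}; 2:she {C,A}; 3:stesk {A,C}; 4:zraalsix {C}; 5:stesk {A,C}; 6:graflus {C,R}; 7:chaufla {A}; 8:neesnaas {C,A}; 9:vroir {A,C}.
Position 8: tagging it A would leave rule 3 unsatisfiable, so it must be C.
The remaining ambiguous positions (1, 2, 3, 5, 6, 9) are resolved jointly — only one combination satisfies every rule.
That leaves exactly one tagging: A C A C A C A C A.
Check: rule 1 ok; rule 2 ok; rule 3 ok; rule 4 ok.

A C A C A C A C A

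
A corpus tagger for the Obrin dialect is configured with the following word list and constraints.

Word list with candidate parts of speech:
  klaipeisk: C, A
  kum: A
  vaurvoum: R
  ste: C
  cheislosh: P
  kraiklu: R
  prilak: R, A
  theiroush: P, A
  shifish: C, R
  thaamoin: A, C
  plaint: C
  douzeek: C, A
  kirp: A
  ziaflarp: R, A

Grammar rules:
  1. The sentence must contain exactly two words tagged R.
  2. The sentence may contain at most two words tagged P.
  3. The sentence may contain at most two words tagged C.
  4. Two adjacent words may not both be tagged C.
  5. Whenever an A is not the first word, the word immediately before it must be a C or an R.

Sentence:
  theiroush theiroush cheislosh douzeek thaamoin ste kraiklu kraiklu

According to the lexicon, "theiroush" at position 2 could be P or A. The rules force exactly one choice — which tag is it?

P

Candidates per position — 1:theiroush {P,A}; 2:theiroush {P,A}; 3:cheislosh {P}; 4:douzeek {C,A}; 5:thaamoin {A,C}; 6:ste {C}; 7:kraiklu {R}; 8:kraiklu {R}.
Position 2: A is ruled out by rule 5; that leaves P.
Position 4: A is ruled out by rule 5; that leaves C.
Position 5: C is ruled out by rule 3; that leaves A.
Position 1: P is ruled out by rule 2; that leaves A.
The unique satisfying tagging is: A P P C A C R R.
Check: rule 1 ✓; rule 2 ✓; rule 3 ✓; rule 4 ✓; rule 5 ✓.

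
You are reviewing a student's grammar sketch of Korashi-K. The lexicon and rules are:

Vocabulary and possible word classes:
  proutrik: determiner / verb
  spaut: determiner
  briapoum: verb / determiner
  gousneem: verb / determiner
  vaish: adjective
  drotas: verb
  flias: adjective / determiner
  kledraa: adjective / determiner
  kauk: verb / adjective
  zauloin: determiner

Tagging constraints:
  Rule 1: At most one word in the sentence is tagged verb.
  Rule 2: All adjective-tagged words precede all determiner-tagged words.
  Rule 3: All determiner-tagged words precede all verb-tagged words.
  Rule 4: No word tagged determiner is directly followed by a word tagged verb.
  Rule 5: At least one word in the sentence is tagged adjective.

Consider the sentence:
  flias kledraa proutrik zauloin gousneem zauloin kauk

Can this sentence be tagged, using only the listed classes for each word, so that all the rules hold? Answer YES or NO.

NO

Candidates per position — 1:flias {adjective,determiner}; 2:kledraa {adjective,determiner}; 3:proutrik {determiner,verb}; 4:zauloin {determiner}; 5:gousneem {verb,determiner}; 6:zauloin {determiner}; 7:kauk {verb,adjective}.
Every candidate sequence violates at least one rule; no consistent tagging exists.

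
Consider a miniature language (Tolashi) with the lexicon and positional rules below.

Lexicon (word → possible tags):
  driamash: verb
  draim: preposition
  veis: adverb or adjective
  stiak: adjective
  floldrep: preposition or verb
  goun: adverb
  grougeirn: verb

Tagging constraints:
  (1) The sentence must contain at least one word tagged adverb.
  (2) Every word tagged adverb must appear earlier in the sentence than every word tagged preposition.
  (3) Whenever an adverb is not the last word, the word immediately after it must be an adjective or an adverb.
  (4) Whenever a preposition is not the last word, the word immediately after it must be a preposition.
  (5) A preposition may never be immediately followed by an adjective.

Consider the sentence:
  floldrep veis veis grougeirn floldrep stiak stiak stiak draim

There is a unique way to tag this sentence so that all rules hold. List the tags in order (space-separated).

verb adverb adjective verb verb adjective adjective adjective preposition

Candidates per position — 1:floldrep {preposition,verb}; 2:veis {adverb,adjective}; 3:veis {adverb,adjective}; 4:grougeirn {verb}; 5:floldrep {preposition,verb}; 6:stiak {adjective}; 7:stiak {adjective}; 8:stiak {adjective}; 9:draim {preposition}.
At position 1, choosing preposition makes rule 4 impossible to satisfy; hence verb.
At position 3, choosing adverb makes rule 3 impossible to satisfy; hence adjective.
At position 5, choosing preposition makes rule 4 impossible to satisfy; hence verb.
At position 2, choosing adjective makes rule 1 impossible to satisfy; hence adverb.
The only consistent sequence is: verb adverb adjective verb verb adjective adjective adjective preposition.
Check: rule 1 ✓; rule 2 ✓; rule 3 ✓; rule 4 ✓; rule 5 ✓.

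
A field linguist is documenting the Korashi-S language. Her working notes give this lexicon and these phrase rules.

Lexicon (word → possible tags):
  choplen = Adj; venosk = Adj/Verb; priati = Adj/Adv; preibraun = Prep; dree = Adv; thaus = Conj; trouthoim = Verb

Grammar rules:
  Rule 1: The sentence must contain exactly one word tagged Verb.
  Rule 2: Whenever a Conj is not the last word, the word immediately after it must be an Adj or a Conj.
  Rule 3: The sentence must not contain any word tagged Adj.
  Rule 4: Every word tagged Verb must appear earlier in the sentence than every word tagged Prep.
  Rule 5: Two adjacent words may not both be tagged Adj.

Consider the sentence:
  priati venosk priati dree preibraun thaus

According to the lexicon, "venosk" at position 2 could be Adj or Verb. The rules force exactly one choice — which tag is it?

Verb

Candidates per position — 1:priati {Adj,Adv}; 2:venosk {Adj,Verb}; 3:priati {Adj,Adv}; 4:dree {Adv}; 5:preibraun {Prep}; 6:thaus {Conj}.
At position 1, choosing Adj makes rule 3 impossible to satisfy; hence Adv.
At position 2, choosing Adj makes rule 1 impossible to satisfy; hence Verb.
At position 3, choosing Adj makes rule 3 impossible to satisfy; hence Adv.
That leaves exactly one tagging: Adv Verb Adv Adv Prep Conj.
Rule-by-rule: rule 1 satisfied; rule 2 satisfied; rule 3 satisfied; rule 4 satisfied; rule 5 satisfied.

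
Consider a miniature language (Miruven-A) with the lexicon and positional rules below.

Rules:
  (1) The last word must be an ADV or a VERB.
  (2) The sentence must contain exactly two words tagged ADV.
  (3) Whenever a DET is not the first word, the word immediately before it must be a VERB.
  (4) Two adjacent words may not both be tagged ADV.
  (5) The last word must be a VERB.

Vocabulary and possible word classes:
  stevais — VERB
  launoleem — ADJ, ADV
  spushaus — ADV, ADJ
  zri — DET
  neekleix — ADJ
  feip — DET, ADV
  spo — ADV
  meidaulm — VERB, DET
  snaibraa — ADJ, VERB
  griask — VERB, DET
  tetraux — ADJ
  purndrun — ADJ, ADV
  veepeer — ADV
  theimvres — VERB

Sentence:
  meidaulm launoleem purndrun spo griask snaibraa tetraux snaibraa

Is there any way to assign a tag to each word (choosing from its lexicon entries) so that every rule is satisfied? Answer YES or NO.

Candidates per position — 1:meidaulm {VERB,DET}; 2:launoleem {ADJ,ADV}; 3:purndrun {ADJ,ADV}; 4:spo {ADV}; 5:griask {VERB,DET}; 6:snaibraa {ADJ,VERB}; 7:tetraux {ADJ}; 8:snaibraa {ADJ,VERB}.
One satisfying assignment: VERB ADV ADJ ADV VERB VERB ADJ VERB.
Check: rule 1 ok; rule 2 ok; rule 3 ok; rule 4 ok; rule 5 ok.

YES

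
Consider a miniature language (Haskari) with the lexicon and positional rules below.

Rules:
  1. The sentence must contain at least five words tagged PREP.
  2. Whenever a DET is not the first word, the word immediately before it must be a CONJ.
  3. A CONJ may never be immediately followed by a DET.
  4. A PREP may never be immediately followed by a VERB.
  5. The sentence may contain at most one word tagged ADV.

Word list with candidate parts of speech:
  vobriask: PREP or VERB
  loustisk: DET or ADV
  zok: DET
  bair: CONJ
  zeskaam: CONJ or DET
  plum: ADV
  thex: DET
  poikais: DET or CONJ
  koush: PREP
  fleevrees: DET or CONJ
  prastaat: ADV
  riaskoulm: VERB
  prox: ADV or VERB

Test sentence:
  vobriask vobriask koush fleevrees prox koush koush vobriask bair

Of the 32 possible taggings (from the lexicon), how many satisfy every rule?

4

Candidates per position — 1:vobriask {PREP,VERB}; 2:vobriask {PREP,VERB}; 3:koush {PREP}; 4:fleevrees {DET,CONJ}; 5:prox {ADV,VERB}; 6:koush {PREP}; 7:koush {PREP}; 8:vobriask {PREP,VERB}; 9:bair {CONJ}.
There are 32 candidate sequences in total.
The sequences that satisfy every rule: PREP PREP PREP CONJ ADV PREP PREP PREP CONJ; PREP PREP PREP CONJ VERB PREP PREP PREP CONJ; VERB PREP PREP CONJ ADV PREP PREP PREP CONJ; VERB PREP PREP CONJ VERB PREP PREP PREP CONJ.
Count = 4.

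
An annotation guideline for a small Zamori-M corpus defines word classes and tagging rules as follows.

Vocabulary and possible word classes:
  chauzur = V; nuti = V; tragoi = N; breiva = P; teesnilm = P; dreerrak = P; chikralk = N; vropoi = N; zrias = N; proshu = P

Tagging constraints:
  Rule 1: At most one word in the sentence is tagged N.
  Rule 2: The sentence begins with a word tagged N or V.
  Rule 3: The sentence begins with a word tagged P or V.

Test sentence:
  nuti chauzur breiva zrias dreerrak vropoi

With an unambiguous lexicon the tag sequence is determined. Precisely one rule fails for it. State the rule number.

Fixed tagging: V V P N P N.
Rule check: R1 fails, R2 ok, R3 ok.
Only rule 1 fails.

1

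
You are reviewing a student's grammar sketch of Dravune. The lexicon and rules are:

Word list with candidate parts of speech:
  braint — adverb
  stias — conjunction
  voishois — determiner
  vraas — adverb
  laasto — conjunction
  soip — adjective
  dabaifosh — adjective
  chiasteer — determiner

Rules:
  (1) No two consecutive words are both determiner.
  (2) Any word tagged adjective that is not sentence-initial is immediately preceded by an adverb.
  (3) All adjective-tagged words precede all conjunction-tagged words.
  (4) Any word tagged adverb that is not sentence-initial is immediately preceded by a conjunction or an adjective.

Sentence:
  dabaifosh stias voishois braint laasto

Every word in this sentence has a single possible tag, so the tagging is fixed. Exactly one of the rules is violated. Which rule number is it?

Fixed tagging: adjective conjunction determiner adverb conjunction.
Rule check: R1 holds, R2 holds, R3 holds, R4 violated.
Only rule 4 fails.

4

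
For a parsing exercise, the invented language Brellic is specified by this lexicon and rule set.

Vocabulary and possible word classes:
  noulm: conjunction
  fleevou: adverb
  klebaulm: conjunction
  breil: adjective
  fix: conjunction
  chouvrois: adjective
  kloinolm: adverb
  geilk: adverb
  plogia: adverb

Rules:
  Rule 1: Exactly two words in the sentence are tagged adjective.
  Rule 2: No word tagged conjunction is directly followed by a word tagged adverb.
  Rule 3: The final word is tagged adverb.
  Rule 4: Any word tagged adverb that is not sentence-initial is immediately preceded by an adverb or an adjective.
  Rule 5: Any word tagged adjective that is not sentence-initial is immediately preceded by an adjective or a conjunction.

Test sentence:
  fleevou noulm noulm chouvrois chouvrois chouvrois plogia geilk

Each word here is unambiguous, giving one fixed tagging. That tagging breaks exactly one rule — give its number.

1

Fixed tagging: adverb conjunction conjunction adjective adjective adjective adverb adverb.
Rule check: R1 fail, R2 pass, R3 pass, R4 pass, R5 pass.
Only rule 1 fails.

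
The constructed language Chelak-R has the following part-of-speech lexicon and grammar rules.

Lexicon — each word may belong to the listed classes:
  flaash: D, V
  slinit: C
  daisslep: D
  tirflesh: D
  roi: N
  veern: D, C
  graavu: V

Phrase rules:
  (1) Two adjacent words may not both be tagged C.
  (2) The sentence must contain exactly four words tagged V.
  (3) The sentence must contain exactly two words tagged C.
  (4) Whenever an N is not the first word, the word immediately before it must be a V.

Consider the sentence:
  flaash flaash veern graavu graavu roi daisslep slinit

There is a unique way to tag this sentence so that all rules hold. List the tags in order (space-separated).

Candidates per position — 1:flaash {D,V}; 2:flaash {D,V}; 3:veern {D,C}; 4:graavu {V}; 5:graavu {V}; 6:roi {N}; 7:daisslep {D}; 8:slinit {C}.
At position 1, choosing D makes rule 2 impossible to satisfy; hence V.
At position 2, choosing D makes rule 2 impossible to satisfy; hence V.
At position 3, choosing D makes rule 3 impossible to satisfy; hence C.
So the tagging must be: V V C V V N D C.
Checking: rule 1 holds; rule 2 holds; rule 3 holds; rule 4 holds.

V V C V V N D C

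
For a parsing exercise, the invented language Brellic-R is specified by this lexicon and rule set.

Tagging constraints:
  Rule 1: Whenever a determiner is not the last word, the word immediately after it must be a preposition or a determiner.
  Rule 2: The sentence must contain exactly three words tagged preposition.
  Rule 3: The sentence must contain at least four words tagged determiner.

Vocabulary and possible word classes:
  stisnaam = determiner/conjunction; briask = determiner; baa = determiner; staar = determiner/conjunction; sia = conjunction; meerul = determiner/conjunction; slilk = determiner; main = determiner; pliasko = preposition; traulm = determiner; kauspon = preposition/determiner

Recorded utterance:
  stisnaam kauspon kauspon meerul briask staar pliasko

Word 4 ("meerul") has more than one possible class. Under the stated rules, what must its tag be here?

Candidates per position — 1:stisnaam {determiner,conjunction}; 2:kauspon {preposition,determiner}; 3:kauspon {preposition,determiner}; 4:meerul {determiner,conjunction}; 5:briask {determiner}; 6:staar {determiner,conjunction}; 7:pliasko {preposition}.
Position 2: determiner is ruled out by rule 2; that leaves preposition.
Position 3: determiner is ruled out by rule 2; that leaves preposition.
Position 4: conjunction is ruled out by rule 3; that leaves determiner.
Position 6: conjunction is ruled out by rule 1; that leaves determiner.
Position 1: conjunction is ruled out by rule 3; that leaves determiner.
So the tagging must be: determiner preposition preposition determiner determiner determiner preposition.
Rule-by-rule: rule 1 ok; rule 2 ok; rule 3 ok.

determiner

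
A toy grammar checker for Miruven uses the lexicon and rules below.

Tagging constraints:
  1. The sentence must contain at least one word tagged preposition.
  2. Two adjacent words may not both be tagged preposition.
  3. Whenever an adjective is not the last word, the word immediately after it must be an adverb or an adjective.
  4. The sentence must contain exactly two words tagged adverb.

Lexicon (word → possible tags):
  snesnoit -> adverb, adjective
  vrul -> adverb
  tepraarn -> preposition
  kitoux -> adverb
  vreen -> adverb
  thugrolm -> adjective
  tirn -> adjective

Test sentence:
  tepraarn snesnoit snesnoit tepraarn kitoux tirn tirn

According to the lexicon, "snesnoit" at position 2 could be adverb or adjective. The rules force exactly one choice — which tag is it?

adjective

Candidates per position — 1:tepraarn {preposition}; 2:snesnoit {adverb,adjective}; 3:snesnoit {adverb,adjective}; 4:tepraarn {preposition}; 5:kitoux {adverb}; 6:tirn {adjective}; 7:tirn {adjective}.
Word 3 cannot be adjective — rule 3 would then fail for every completion. It is adverb.
Word 2 cannot be adverb — rule 4 would then fail for every completion. It is adjective.
That leaves exactly one tagging: preposition adjective adverb preposition adverb adjective adjective.
Check: rule 1 ✓; rule 2 ✓; rule 3 ✓; rule 4 ✓.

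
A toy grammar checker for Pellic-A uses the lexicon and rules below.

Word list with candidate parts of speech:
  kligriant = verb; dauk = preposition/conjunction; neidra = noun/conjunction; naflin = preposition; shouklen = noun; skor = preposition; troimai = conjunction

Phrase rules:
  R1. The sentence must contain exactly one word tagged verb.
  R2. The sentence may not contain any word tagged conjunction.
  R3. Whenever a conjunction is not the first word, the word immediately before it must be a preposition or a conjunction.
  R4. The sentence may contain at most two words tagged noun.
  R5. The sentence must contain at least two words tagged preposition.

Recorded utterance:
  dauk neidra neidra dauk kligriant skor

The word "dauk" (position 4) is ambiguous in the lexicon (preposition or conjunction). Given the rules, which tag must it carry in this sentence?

Candidates per position — 1:dauk {preposition,conjunction}; 2:neidra {noun,conjunction}; 3:neidra {noun,conjunction}; 4:dauk {preposition,conjunction}; 5:kligriant {verb}; 6:skor {preposition}.
Position 1: tagging it conjunction would leave rule 2 unsatisfiable, so it must be preposition.
Position 2: tagging it conjunction would leave rule 2 unsatisfiable, so it must be noun.
Position 3: tagging it conjunction would leave rule 2 unsatisfiable, so it must be noun.
Position 4: tagging it conjunction would leave rule 2 unsatisfiable, so it must be preposition.
The unique satisfying tagging is: preposition noun noun preposition verb preposition.
Checking: rule 1 satisfied; rule 2 satisfied; rule 3 satisfied; rule 4 satisfied; rule 5 satisfied.

preposition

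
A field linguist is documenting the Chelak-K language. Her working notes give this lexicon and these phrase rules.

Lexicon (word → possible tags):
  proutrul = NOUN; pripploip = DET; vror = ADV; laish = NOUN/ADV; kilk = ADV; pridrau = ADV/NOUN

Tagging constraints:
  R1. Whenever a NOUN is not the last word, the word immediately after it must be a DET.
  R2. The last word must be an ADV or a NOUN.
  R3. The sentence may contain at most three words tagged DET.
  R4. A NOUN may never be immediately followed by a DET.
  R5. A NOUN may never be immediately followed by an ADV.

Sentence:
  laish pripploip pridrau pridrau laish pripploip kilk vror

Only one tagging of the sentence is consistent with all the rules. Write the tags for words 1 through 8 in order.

ADV DET ADV ADV ADV DET ADV ADV

Candidates per position — 1:laish {NOUN,ADV}; 2:pripploip {DET}; 3:pridrau {ADV,NOUN}; 4:pridrau {ADV,NOUN}; 5:laish {NOUN,ADV}; 6:pripploip {DET}; 7:kilk {ADV}; 8:vror {ADV}.
Position 1: NOUN is ruled out by rule 4; that leaves ADV.
Position 3: NOUN is ruled out by rule 1; that leaves ADV.
Position 4: NOUN is ruled out by rule 1; that leaves ADV.
Position 5: NOUN is ruled out by rule 4; that leaves ADV.
The only consistent sequence is: ADV DET ADV ADV ADV DET ADV ADV.
Check: rule 1 ok; rule 2 ok; rule 3 ok; rule 4 ok; rule 5 ok.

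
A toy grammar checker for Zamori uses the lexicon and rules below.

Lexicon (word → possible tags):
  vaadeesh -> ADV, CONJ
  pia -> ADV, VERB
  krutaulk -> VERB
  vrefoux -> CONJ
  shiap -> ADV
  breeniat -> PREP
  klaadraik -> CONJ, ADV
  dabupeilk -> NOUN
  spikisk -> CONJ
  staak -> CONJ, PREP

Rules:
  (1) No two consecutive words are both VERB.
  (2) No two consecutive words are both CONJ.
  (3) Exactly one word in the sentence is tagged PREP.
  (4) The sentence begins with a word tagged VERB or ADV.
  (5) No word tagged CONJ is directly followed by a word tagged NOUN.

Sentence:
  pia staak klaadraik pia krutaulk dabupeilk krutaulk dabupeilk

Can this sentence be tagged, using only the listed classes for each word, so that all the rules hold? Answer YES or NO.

YES

Candidates per position — 1:pia {ADV,VERB}; 2:staak {CONJ,PREP}; 3:klaadraik {CONJ,ADV}; 4:pia {ADV,VERB}; 5:krutaulk {VERB}; 6:dabupeilk {NOUN}; 7:krutaulk {VERB}; 8:dabupeilk {NOUN}.
One satisfying assignment: VERB PREP CONJ ADV VERB NOUN VERB NOUN.
Checking: rule 1 satisfied; rule 2 satisfied; rule 3 satisfied; rule 4 satisfied; rule 5 satisfied.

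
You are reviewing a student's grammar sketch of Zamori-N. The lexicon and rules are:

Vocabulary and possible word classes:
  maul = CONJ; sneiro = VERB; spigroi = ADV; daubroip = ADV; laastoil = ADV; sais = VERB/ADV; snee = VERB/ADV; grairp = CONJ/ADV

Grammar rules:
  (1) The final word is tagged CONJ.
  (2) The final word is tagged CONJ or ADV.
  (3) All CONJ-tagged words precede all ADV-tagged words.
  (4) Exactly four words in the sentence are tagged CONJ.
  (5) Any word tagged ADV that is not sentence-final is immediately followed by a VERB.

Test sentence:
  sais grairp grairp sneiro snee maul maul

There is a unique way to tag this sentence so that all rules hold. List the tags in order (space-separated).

Candidates per position — 1:sais {VERB,ADV}; 2:grairp {CONJ,ADV}; 3:grairp {CONJ,ADV}; 4:sneiro {VERB}; 5:snee {VERB,ADV}; 6:maul {CONJ}; 7:maul {CONJ}.
Position 1: ADV is ruled out by rule 3; that leaves VERB.
Position 2: ADV is ruled out by rule 3; that leaves CONJ.
Position 3: ADV is ruled out by rule 3; that leaves CONJ.
Position 5: ADV is ruled out by rule 3; that leaves VERB.
The unique satisfying tagging is: VERB CONJ CONJ VERB VERB CONJ CONJ.
Check: rule 1 ok; rule 2 ok; rule 3 ok; rule 4 ok; rule 5 ok.

VERB CONJ CONJ VERB VERB CONJ CONJ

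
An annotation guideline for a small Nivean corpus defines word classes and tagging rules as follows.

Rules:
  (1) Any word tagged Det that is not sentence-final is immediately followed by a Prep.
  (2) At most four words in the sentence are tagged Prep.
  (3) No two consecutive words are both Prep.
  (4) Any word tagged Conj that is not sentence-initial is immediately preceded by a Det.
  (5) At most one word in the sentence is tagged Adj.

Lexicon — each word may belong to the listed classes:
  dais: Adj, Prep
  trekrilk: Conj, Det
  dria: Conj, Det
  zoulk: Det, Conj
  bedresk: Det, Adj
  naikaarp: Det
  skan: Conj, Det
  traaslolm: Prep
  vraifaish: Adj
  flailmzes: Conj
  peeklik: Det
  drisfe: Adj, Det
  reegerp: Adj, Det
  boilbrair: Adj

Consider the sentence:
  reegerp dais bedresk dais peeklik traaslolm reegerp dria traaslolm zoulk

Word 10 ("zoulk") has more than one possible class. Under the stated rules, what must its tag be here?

Det

Candidates per position — 1:reegerp {Adj,Det}; 2:dais {Adj,Prep}; 3:bedresk {Det,Adj}; 4:dais {Adj,Prep}; 5:peeklik {Det}; 6:traaslolm {Prep}; 7:reegerp {Adj,Det}; 8:dria {Conj,Det}; 9:traaslolm {Prep}; 10:zoulk {Det,Conj}.
If word 7 were Det, no tagging could satisfy rule 1; so word 7 is Adj.
If word 8 were Conj, no tagging could satisfy rule 4; so word 8 is Det.
If word 10 were Conj, no tagging could satisfy rule 4; so word 10 is Det.
If word 1 were Adj, no tagging could satisfy rule 5; so word 1 is Det.
If word 2 were Adj, no tagging could satisfy rule 1; so word 2 is Prep.
If word 3 were Adj, no tagging could satisfy rule 5; so word 3 is Det.
If word 4 were Adj, no tagging could satisfy rule 1; so word 4 is Prep.
That leaves exactly one tagging: Det Prep Det Prep Det Prep Adj Det Prep Det.
Checking: rule 1 ok; rule 2 ok; rule 3 ok; rule 4 ok; rule 5 ok.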